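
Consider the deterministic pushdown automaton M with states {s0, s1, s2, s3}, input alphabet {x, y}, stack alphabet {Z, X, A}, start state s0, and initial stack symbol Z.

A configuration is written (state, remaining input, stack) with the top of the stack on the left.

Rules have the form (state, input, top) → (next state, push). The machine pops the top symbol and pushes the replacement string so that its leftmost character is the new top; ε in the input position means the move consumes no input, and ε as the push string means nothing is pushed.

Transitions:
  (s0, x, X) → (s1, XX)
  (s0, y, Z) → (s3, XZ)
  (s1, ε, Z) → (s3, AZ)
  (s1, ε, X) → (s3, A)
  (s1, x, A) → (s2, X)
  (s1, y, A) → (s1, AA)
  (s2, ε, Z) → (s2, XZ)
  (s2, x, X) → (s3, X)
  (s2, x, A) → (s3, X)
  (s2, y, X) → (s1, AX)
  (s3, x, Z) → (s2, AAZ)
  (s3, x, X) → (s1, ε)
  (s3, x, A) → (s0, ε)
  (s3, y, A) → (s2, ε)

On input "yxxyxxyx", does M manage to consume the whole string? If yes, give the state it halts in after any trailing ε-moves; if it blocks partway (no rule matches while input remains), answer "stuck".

s3

(s0, yxxyxxyx, Z) ⊢ (s3, xxyxxyx, XZ) ⊢ (s1, xyxxyx, Z) ⊢ (s3, xyxxyx, AZ) ⊢ (s0, yxxyx, Z) ⊢ (s3, xxyx, XZ) ⊢ (s1, xyx, Z) ⊢ (s3, xyx, AZ) ⊢ (s0, yx, Z) ⊢ (s3, x, XZ) ⊢ (s1, ε, Z) ⊢ (s3, ε, AZ)
All input consumed; M is in state s3.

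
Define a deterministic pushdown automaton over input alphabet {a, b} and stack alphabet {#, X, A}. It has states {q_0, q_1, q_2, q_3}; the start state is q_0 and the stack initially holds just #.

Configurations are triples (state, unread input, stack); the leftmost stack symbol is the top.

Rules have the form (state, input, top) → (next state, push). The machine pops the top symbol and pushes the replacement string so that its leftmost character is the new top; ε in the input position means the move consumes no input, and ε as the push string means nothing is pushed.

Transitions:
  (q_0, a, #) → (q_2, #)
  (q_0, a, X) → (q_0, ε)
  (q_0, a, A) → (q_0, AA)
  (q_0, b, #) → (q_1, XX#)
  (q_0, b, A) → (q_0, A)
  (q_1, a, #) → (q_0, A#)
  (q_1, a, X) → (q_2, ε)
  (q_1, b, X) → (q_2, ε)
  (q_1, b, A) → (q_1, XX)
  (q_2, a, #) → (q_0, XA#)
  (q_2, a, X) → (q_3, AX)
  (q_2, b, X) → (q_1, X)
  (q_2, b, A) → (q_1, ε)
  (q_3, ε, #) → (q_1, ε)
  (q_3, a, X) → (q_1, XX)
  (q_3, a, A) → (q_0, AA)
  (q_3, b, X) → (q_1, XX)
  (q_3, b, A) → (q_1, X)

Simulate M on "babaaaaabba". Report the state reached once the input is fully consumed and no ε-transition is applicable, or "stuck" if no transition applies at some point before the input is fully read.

q_0

(q_0, babaaaaabba, #) ⊢ (q_1, abaaaaabba, XX#) ⊢ (q_2, baaaaabba, X#) ⊢ (q_1, aaaaabba, X#) ⊢ (q_2, aaaabba, #) ⊢ (q_0, aaabba, XA#) ⊢ (q_0, aabba, A#) ⊢ (q_0, abba, AA#) ⊢ (q_0, bba, AAA#) ⊢ (q_0, ba, AAA#) ⊢ (q_0, a, AAA#) ⊢ (q_0, ε, AAAA#)
All input consumed; M is in state q_0.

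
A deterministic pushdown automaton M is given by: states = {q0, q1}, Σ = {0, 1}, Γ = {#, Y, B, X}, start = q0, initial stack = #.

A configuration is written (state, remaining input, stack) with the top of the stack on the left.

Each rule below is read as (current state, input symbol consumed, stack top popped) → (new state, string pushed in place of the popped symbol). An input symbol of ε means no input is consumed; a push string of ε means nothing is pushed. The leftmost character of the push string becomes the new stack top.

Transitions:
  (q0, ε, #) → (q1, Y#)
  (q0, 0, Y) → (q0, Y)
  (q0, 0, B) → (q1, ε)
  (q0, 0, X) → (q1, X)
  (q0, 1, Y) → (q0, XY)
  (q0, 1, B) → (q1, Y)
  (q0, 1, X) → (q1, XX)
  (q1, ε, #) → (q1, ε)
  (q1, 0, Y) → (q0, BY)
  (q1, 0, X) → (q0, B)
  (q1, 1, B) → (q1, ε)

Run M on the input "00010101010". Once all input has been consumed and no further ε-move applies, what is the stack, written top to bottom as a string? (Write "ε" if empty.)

(q0, 00010101010, #) ⊢ (q1, 00010101010, Y#) ⊢ (q0, 0010101010, BY#) ⊢ (q1, 010101010, Y#) ⊢ (q0, 10101010, BY#) ⊢ (q1, 0101010, YY#) ⊢ (q0, 101010, BYY#) ⊢ (q1, 01010, YYY#) ⊢ (q0, 1010, BYYY#) ⊢ (q1, 010, YYYY#) ⊢ (q0, 10, BYYYY#) ⊢ (q1, 0, YYYYY#) ⊢ (q0, ε, BYYYYY#)
All input consumed in state q0 with stack BYYYYY#.

BYYYYY#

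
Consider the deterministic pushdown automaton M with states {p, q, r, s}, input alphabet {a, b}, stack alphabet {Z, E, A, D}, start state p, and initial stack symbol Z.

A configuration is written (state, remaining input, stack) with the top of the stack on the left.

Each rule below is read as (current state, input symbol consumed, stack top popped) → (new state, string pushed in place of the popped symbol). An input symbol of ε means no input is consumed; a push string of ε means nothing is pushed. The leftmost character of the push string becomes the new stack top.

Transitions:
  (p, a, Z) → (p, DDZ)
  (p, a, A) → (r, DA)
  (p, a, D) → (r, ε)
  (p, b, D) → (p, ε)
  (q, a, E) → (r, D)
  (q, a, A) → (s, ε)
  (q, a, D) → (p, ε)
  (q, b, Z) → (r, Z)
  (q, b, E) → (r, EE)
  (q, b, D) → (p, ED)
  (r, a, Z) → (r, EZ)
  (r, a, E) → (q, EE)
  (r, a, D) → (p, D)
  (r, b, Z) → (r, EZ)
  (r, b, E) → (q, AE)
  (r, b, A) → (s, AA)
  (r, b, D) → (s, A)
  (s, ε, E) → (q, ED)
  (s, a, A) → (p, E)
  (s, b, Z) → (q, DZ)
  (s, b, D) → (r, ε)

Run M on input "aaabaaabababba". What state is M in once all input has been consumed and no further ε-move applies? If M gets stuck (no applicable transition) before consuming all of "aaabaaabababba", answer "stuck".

(p, aaabaaabababba, Z)
  read a, top Z: go to p, push DDZ → (p, aabaaabababba, DDZ)
  read a, top D: go to r, push ε → (r, abaaabababba, DZ)
  read a, top D: go to p, push D → (p, baaabababba, DZ)
  read b, top D: go to p, push ε → (p, aaabababba, Z)
  read a, top Z: go to p, push DDZ → (p, aabababba, DDZ)
  read a, top D: go to r, push ε → (r, abababba, DZ)
  read a, top D: go to p, push D → (p, bababba, DZ)
  read b, top D: go to p, push ε → (p, ababba, Z)
  read a, top Z: go to p, push DDZ → (p, babba, DDZ)
  read b, top D: go to p, push ε → (p, abba, DZ)
  read a, top D: go to r, push ε → (r, bba, Z)
  read b, top Z: go to r, push EZ → (r, ba, EZ)
  read b, top E: go to q, push AE → (q, a, AEZ)
  read a, top A: go to s, push ε → (s, ε, EZ)
  ε-move, top E: go to q, push ED → (q, ε, EDZ)
All input consumed; M is in state q.

q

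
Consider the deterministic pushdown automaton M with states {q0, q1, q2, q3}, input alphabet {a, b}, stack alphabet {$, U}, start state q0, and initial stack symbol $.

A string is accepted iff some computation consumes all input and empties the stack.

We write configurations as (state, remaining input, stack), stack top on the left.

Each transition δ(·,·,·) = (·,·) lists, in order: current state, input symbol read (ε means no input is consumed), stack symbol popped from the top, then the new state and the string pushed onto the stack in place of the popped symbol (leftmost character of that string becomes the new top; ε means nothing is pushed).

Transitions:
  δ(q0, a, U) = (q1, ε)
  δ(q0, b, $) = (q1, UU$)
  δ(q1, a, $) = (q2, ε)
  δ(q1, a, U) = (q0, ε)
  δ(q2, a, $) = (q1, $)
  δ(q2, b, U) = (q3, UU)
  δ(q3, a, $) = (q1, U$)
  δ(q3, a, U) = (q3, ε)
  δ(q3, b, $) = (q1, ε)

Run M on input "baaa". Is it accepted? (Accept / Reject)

(q0, baaa, $)
  read b, top $: go to q1, push UU$ → (q1, aaa, UU$)
  read a, top U: go to q0, push ε → (q0, aa, U$)
  read a, top U: go to q1, push ε → (q1, a, $)
  read a, top $: go to q2, push ε → (q2, ε, ε)
All input consumed and the stack is empty.

Accept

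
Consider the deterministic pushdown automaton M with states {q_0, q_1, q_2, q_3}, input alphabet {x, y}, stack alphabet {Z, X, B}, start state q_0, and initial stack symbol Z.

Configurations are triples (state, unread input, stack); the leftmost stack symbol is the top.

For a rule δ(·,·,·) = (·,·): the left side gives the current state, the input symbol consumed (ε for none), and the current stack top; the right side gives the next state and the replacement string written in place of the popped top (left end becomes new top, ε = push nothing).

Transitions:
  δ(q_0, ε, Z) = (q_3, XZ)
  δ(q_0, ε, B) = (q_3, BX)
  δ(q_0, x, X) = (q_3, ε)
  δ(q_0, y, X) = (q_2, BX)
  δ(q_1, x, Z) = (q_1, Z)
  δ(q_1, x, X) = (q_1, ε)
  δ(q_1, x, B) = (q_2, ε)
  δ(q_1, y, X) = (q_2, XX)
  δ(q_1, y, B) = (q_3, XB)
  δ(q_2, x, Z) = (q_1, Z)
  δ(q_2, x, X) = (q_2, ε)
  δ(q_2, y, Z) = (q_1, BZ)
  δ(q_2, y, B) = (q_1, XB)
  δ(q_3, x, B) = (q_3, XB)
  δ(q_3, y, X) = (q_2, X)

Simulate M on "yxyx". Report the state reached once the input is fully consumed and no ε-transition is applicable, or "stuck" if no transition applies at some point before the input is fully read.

(q_0, yxyx, Z) ⊢ (q_3, yxyx, XZ) ⊢ (q_2, xyx, XZ) ⊢ (q_2, yx, Z) ⊢ (q_1, x, BZ) ⊢ (q_2, ε, Z)
All input consumed; M is in state q_2.

q_2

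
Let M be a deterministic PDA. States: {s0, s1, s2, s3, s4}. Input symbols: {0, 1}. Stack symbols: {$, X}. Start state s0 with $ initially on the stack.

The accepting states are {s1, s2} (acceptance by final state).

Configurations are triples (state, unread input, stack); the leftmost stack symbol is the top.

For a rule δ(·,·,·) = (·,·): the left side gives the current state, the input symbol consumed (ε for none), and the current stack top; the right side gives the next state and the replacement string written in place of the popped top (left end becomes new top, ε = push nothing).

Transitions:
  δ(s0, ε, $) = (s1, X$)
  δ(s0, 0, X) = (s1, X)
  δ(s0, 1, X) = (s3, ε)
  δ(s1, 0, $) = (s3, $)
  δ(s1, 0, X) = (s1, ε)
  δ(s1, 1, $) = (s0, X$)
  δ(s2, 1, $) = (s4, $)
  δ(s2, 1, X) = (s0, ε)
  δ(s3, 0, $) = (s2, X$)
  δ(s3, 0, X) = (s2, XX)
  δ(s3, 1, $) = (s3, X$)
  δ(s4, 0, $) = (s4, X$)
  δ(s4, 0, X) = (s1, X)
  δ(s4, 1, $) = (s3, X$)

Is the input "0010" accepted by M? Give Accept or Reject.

(s0, 0010, $)
  ε-move, top $: go to s1, push X$ → (s1, 0010, X$)
  read 0, top X: go to s1, push ε → (s1, 010, $)
  read 0, top $: go to s3, push $ → (s3, 10, $)
  read 1, top $: go to s3, push X$ → (s3, 0, X$)
  read 0, top X: go to s2, push XX → (s2, ε, XX$)
All input consumed; state s2 ∈ F.

Accept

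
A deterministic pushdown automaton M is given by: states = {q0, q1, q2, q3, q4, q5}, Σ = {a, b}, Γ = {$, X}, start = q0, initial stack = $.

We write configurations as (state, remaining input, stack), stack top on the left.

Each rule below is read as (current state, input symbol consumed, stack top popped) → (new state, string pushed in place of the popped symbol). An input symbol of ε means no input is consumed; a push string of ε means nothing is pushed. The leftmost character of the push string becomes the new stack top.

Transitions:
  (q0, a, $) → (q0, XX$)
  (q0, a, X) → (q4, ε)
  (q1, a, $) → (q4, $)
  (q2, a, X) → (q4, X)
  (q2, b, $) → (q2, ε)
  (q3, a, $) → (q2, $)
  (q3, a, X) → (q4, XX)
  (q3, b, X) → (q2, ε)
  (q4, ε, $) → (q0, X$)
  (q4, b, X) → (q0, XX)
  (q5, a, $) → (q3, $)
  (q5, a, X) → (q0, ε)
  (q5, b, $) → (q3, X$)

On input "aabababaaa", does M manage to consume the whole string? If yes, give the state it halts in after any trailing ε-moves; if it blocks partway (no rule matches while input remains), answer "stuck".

(q0, aabababaaa, $)
  read a, top $: go to q0, push XX$ → (q0, abababaaa, XX$)
  read a, top X: go to q4, push ε → (q4, bababaaa, X$)
  read b, top X: go to q0, push XX → (q0, ababaaa, XX$)
  read a, top X: go to q4, push ε → (q4, babaaa, X$)
  read b, top X: go to q0, push XX → (q0, abaaa, XX$)
  read a, top X: go to q4, push ε → (q4, baaa, X$)
  read b, top X: go to q0, push XX → (q0, aaa, XX$)
  read a, top X: go to q4, push ε → (q4, aa, X$)
No transition for (q4, a, top X); M blocks with input aa remaining.

stuck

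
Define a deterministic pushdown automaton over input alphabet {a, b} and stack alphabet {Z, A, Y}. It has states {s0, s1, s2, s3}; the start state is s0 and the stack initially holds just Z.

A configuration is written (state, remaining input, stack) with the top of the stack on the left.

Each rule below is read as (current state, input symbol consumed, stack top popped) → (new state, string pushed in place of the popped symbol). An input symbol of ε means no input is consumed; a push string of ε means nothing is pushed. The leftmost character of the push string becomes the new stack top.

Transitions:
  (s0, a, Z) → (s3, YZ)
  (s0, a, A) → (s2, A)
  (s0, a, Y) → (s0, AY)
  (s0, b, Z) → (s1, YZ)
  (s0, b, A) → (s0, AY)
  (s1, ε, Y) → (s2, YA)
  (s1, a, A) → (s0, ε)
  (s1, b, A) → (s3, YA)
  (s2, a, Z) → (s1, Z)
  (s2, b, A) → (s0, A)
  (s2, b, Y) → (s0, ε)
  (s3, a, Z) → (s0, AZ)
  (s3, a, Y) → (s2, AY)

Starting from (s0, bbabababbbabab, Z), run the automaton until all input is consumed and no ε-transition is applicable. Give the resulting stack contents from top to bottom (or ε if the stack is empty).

(s0, bbabababbbabab, Z) ⊢ (s1, babababbbabab, YZ) ⊢ (s2, babababbbabab, YAZ) ⊢ (s0, abababbbabab, AZ) ⊢ (s2, bababbbabab, AZ) ⊢ (s0, ababbbabab, AZ) ⊢ (s2, babbbabab, AZ) ⊢ (s0, abbbabab, AZ) ⊢ (s2, bbbabab, AZ) ⊢ (s0, bbabab, AZ) ⊢ (s0, babab, AYZ) ⊢ (s0, abab, AYYZ) ⊢ (s2, bab, AYYZ) ⊢ (s0, ab, AYYZ) ⊢ (s2, b, AYYZ) ⊢ (s0, ε, AYYZ)
All input consumed in state s0 with stack AYYZ.

AYYZ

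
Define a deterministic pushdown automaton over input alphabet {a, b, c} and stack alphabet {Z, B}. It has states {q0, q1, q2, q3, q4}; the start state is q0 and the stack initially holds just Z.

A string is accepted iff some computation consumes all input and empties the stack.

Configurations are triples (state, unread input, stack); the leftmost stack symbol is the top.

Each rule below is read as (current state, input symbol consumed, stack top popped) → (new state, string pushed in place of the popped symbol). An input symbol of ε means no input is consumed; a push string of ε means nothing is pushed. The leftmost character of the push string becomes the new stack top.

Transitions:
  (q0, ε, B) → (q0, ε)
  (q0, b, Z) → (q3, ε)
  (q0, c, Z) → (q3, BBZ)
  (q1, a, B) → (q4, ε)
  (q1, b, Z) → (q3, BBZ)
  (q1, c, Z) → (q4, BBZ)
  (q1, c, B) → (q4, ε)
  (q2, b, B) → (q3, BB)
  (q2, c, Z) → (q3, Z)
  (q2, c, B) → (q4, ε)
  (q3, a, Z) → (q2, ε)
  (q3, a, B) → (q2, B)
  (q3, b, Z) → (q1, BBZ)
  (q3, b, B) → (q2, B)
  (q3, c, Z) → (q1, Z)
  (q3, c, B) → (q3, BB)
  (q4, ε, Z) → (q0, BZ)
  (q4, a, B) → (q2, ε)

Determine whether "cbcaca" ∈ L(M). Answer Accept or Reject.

Accept

(q0, cbcaca, Z)
  read c, top Z: go to q3, push BBZ → (q3, bcaca, BBZ)
  read b, top B: go to q2, push B → (q2, caca, BBZ)
  read c, top B: go to q4, push ε → (q4, aca, BZ)
  read a, top B: go to q2, push ε → (q2, ca, Z)
  read c, top Z: go to q3, push Z → (q3, a, Z)
  read a, top Z: go to q2, push ε → (q2, ε, ε)
All input consumed and the stack is empty.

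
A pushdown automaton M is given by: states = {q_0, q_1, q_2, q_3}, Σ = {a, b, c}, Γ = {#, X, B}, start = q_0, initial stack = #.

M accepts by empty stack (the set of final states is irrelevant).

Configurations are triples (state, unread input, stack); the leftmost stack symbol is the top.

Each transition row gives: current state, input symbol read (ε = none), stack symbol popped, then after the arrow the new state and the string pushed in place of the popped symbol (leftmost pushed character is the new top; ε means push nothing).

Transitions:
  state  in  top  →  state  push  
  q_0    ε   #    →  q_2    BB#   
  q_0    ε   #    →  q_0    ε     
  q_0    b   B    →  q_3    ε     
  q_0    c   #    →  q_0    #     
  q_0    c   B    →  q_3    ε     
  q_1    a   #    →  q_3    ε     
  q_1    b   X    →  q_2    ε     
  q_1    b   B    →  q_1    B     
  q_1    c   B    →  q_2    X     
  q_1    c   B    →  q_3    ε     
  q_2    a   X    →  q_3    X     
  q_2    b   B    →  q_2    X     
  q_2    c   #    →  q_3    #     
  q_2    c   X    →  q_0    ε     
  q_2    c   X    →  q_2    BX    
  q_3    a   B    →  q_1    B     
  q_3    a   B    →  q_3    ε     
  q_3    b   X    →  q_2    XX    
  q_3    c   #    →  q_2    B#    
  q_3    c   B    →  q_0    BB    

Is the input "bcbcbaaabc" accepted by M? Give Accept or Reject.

No computation consumes all input and empties the stack.

Reject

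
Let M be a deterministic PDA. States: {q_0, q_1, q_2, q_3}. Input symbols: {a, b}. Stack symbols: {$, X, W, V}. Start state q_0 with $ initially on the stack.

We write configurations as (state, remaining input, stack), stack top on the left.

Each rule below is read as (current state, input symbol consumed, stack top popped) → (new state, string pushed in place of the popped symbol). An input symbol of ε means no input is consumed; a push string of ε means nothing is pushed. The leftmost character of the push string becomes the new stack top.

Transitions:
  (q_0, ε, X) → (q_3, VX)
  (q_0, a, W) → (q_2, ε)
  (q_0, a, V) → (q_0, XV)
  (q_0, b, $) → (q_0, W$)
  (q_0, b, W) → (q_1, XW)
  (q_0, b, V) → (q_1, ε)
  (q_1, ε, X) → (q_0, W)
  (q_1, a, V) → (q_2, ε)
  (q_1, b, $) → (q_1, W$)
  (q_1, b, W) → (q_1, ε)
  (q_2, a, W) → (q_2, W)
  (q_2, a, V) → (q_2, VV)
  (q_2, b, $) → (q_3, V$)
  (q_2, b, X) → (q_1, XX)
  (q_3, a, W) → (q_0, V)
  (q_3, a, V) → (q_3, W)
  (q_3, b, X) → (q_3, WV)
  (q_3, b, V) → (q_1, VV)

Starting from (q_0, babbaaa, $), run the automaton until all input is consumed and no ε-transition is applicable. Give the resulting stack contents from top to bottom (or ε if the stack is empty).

VVV$

(q_0, babbaaa, $) ⊢ (q_0, abbaaa, W$) ⊢ (q_2, bbaaa, $) ⊢ (q_3, baaa, V$) ⊢ (q_1, aaa, VV$) ⊢ (q_2, aa, V$) ⊢ (q_2, a, VV$) ⊢ (q_2, ε, VVV$)
All input consumed in state q_2 with stack VVV$.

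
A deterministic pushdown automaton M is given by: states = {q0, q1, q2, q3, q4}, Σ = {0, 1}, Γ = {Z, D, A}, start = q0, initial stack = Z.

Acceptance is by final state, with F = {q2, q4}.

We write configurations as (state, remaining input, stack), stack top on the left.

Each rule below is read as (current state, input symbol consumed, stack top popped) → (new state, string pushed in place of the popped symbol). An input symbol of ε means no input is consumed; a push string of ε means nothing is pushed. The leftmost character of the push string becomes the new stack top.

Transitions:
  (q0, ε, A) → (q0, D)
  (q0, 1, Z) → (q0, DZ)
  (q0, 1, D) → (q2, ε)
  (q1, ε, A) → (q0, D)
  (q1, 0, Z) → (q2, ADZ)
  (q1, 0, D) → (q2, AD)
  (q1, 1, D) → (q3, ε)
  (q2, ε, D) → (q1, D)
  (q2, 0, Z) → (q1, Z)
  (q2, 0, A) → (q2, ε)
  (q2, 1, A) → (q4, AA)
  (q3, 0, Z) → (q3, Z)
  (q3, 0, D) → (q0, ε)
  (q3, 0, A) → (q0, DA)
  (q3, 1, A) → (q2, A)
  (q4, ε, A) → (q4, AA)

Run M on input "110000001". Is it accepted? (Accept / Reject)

(q0, 110000001, Z)
  read 1, top Z: go to q0, push DZ → (q0, 10000001, DZ)
  read 1, top D: go to q2, push ε → (q2, 0000001, Z)
  read 0, top Z: go to q1, push Z → (q1, 000001, Z)
  read 0, top Z: go to q2, push ADZ → (q2, 00001, ADZ)
  read 0, top A: go to q2, push ε → (q2, 0001, DZ)
  ε-move, top D: go to q1, push D → (q1, 0001, DZ)
  read 0, top D: go to q2, push AD → (q2, 001, ADZ)
  read 0, top A: go to q2, push ε → (q2, 01, DZ)
  ε-move, top D: go to q1, push D → (q1, 01, DZ)
  read 0, top D: go to q2, push AD → (q2, 1, ADZ)
  read 1, top A: go to q4, push AA → (q4, ε, AADZ)
All input consumed; state q4 ∈ F.

Accept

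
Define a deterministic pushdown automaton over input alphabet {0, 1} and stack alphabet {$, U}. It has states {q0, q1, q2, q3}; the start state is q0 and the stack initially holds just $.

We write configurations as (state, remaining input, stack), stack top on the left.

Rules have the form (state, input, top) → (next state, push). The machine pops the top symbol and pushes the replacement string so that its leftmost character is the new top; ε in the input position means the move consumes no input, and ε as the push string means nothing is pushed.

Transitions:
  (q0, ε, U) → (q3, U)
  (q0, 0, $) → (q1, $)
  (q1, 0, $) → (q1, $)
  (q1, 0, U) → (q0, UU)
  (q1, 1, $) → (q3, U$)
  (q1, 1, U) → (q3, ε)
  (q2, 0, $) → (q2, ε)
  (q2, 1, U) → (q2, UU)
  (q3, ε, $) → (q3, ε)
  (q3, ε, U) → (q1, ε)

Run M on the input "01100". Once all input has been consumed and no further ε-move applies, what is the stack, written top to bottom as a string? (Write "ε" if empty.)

$

(q0, 01100, $)
  read 0, top $: go to q1, push $ → (q1, 1100, $)
  read 1, top $: go to q3, push U$ → (q3, 100, U$)
  ε-move, top U: go to q1, push ε → (q1, 100, $)
  read 1, top $: go to q3, push U$ → (q3, 00, U$)
  ε-move, top U: go to q1, push ε → (q1, 00, $)
  read 0, top $: go to q1, push $ → (q1, 0, $)
  read 0, top $: go to q1, push $ → (q1, ε, $)
All input consumed in state q1 with stack $.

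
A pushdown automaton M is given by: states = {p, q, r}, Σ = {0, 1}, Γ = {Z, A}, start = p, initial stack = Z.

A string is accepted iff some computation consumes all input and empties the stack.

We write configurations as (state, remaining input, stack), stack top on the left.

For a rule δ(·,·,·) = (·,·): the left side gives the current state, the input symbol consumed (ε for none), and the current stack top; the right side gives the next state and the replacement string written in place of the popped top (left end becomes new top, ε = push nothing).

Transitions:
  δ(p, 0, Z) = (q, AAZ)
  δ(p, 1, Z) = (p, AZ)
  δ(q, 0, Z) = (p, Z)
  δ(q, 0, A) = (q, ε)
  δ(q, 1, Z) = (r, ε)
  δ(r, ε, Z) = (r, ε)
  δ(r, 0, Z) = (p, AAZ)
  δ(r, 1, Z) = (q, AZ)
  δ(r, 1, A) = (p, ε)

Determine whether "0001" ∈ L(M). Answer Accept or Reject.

One accepting computation: (p, 0001, Z) ⊢ (q, 001, AAZ) ⊢ (q, 01, AZ) ⊢ (q, 1, Z) ⊢ (r, ε, ε)
All input consumed and the stack is empty.

Accept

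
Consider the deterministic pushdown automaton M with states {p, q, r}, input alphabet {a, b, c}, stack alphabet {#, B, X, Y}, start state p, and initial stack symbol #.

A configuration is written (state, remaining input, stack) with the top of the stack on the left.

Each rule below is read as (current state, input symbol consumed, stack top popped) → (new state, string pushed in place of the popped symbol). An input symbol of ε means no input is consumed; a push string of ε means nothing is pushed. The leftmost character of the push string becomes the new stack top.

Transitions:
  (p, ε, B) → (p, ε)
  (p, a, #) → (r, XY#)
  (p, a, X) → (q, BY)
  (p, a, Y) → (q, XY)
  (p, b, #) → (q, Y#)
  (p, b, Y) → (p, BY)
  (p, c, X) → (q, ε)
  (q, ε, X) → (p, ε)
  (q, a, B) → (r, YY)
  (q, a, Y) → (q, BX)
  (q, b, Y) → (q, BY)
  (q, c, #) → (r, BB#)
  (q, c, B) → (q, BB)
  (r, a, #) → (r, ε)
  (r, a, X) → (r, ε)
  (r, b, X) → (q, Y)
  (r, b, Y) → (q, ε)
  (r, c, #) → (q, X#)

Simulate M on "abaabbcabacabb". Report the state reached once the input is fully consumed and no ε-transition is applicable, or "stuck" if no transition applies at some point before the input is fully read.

(p, abaabbcabacabb, #)
  read a, top #: go to r, push XY# → (r, baabbcabacabb, XY#)
  read b, top X: go to q, push Y → (q, aabbcabacabb, YY#)
  read a, top Y: go to q, push BX → (q, abbcabacabb, BXY#)
  read a, top B: go to r, push YY → (r, bbcabacabb, YYXY#)
  read b, top Y: go to q, push ε → (q, bcabacabb, YXY#)
  read b, top Y: go to q, push BY → (q, cabacabb, BYXY#)
  read c, top B: go to q, push BB → (q, abacabb, BBYXY#)
  read a, top B: go to r, push YY → (r, bacabb, YYBYXY#)
  read b, top Y: go to q, push ε → (q, acabb, YBYXY#)
  read a, top Y: go to q, push BX → (q, cabb, BXBYXY#)
  read c, top B: go to q, push BB → (q, abb, BBXBYXY#)
  read a, top B: go to r, push YY → (r, bb, YYBXBYXY#)
  read b, top Y: go to q, push ε → (q, b, YBXBYXY#)
  read b, top Y: go to q, push BY → (q, ε, BYBXBYXY#)
All input consumed; M is in state q.

q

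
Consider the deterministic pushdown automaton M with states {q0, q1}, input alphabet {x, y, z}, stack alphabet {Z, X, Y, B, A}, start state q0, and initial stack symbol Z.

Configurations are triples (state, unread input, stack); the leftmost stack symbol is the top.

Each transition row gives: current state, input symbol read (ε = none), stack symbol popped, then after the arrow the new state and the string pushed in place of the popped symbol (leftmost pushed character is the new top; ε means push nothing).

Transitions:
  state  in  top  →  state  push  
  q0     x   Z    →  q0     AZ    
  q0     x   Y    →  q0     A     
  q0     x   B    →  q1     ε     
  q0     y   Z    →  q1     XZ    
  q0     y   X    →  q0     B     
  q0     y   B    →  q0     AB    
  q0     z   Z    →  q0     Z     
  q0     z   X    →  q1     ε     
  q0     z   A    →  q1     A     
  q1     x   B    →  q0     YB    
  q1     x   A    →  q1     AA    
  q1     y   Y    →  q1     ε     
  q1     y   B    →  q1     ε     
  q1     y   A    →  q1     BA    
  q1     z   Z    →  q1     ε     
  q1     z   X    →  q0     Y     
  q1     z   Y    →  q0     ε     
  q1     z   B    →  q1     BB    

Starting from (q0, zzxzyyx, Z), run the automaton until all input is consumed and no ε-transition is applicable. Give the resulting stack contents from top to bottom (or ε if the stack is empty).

AAZ

(q0, zzxzyyx, Z)
  read z, top Z: go to q0, push Z → (q0, zxzyyx, Z)
  read z, top Z: go to q0, push Z → (q0, xzyyx, Z)
  read x, top Z: go to q0, push AZ → (q0, zyyx, AZ)
  read z, top A: go to q1, push A → (q1, yyx, AZ)
  read y, top A: go to q1, push BA → (q1, yx, BAZ)
  read y, top B: go to q1, push ε → (q1, x, AZ)
  read x, top A: go to q1, push AA → (q1, ε, AAZ)
All input consumed in state q1 with stack AAZ.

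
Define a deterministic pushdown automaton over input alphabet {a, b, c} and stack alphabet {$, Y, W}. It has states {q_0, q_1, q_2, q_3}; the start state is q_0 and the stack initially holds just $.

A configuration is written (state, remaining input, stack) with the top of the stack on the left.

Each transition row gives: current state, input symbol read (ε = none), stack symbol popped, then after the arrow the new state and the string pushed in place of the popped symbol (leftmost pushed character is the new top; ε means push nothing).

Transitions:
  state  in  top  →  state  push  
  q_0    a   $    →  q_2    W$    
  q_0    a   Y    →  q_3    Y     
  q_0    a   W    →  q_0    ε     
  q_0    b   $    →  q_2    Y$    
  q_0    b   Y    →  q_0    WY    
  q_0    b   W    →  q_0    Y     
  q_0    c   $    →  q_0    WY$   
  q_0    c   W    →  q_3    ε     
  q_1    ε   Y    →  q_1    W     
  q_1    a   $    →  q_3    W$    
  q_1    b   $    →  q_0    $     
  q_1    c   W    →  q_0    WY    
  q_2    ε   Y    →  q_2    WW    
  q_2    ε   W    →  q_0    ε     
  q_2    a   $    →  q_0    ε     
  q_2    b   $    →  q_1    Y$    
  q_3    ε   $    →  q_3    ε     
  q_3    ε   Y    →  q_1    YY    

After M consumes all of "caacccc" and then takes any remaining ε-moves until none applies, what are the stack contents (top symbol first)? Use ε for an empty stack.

(q_0, caacccc, $) ⊢ (q_0, aacccc, WY$) ⊢ (q_0, acccc, Y$) ⊢ (q_3, cccc, Y$) ⊢ (q_1, cccc, YY$) ⊢ (q_1, cccc, WY$) ⊢ (q_0, ccc, WYY$) ⊢ (q_3, cc, YY$) ⊢ (q_1, cc, YYY$) ⊢ (q_1, cc, WYY$) ⊢ (q_0, c, WYYY$) ⊢ (q_3, ε, YYY$) ⊢ (q_1, ε, YYYY$) ⊢ (q_1, ε, WYYY$)
All input consumed in state q_1 with stack WYYY$.

WYYY$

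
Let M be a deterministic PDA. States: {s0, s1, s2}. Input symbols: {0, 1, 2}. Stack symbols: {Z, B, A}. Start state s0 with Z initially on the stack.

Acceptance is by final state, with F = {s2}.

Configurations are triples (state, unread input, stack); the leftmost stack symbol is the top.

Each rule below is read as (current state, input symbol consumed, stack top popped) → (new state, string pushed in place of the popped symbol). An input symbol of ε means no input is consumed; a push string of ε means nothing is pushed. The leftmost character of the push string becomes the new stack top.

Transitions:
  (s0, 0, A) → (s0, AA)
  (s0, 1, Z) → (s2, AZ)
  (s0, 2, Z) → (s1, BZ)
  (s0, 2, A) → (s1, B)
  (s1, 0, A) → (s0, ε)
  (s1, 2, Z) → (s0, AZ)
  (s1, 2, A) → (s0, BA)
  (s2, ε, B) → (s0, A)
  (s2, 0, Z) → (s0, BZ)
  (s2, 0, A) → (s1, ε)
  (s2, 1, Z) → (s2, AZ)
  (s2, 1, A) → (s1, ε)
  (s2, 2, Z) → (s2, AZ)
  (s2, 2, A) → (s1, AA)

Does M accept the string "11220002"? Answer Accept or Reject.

Reject

(s0, 11220002, Z)
  read 1, top Z: go to s2, push AZ → (s2, 1220002, AZ)
  read 1, top A: go to s1, push ε → (s1, 220002, Z)
  read 2, top Z: go to s0, push AZ → (s0, 20002, AZ)
  read 2, top A: go to s1, push B → (s1, 0002, BZ)
No transition applies at (s1, 0002, BZ); input not fully consumed.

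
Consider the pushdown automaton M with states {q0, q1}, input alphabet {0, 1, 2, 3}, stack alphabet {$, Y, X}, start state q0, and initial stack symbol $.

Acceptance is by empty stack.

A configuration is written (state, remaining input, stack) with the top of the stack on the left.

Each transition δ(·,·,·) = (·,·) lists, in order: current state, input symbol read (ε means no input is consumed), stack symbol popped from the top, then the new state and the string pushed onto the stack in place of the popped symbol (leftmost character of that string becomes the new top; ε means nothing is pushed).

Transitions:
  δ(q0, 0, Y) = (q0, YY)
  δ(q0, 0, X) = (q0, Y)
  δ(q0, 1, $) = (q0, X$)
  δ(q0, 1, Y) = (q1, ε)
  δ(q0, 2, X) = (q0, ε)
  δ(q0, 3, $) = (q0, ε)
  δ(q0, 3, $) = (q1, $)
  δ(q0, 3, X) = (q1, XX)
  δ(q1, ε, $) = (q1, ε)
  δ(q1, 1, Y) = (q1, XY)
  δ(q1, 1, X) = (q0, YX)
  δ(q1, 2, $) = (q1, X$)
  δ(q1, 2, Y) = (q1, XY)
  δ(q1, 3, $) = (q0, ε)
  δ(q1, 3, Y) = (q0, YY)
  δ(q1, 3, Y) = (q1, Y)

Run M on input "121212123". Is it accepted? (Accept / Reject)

One accepting computation: (q0, 121212123, $) ⊢ (q0, 21212123, X$) ⊢ (q0, 1212123, $) ⊢ (q0, 212123, X$) ⊢ (q0, 12123, $) ⊢ (q0, 2123, X$) ⊢ (q0, 123, $) ⊢ (q0, 23, X$) ⊢ (q0, 3, $) ⊢ (q0, ε, ε)
All input consumed and the stack is empty.

Accept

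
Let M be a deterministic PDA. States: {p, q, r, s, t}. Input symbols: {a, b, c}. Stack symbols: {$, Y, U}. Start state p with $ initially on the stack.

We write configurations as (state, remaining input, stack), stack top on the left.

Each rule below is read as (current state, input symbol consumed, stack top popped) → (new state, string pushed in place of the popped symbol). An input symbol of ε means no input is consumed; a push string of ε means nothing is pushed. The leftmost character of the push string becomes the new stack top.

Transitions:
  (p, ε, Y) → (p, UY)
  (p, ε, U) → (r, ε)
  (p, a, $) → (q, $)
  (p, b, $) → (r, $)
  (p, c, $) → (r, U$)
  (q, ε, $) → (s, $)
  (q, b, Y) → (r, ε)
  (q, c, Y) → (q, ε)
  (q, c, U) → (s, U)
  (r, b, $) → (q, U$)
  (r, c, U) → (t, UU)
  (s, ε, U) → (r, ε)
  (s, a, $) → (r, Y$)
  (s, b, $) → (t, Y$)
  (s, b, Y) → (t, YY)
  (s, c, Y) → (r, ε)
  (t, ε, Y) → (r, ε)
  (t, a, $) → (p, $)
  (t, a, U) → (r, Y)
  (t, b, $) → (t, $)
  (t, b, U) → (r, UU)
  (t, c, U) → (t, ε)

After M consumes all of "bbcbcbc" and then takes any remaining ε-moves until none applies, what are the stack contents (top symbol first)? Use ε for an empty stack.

(p, bbcbcbc, $)
  read b, top $: go to r, push $ → (r, bcbcbc, $)
  read b, top $: go to q, push U$ → (q, cbcbc, U$)
  read c, top U: go to s, push U → (s, bcbc, U$)
  ε-move, top U: go to r, push ε → (r, bcbc, $)
  read b, top $: go to q, push U$ → (q, cbc, U$)
  read c, top U: go to s, push U → (s, bc, U$)
  ε-move, top U: go to r, push ε → (r, bc, $)
  read b, top $: go to q, push U$ → (q, c, U$)
  read c, top U: go to s, push U → (s, ε, U$)
  ε-move, top U: go to r, push ε → (r, ε, $)
All input consumed in state r with stack $.

$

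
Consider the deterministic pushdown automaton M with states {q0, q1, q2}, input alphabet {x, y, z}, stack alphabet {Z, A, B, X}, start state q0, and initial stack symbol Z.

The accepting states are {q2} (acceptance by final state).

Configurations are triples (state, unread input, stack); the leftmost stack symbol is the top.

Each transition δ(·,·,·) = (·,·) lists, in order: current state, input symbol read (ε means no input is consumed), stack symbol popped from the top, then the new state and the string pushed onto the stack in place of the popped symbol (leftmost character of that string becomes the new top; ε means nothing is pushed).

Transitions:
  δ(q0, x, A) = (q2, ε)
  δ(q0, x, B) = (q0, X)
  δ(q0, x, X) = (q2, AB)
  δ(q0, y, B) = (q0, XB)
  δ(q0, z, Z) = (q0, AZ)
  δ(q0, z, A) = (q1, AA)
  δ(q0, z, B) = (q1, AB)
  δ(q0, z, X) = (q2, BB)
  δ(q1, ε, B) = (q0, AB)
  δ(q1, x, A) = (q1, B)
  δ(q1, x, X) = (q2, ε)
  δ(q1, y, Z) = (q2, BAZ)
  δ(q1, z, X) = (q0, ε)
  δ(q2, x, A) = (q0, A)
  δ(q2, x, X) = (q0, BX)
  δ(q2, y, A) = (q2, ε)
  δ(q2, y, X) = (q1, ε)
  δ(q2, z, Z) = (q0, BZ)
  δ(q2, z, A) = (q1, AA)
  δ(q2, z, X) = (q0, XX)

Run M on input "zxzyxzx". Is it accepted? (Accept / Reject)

(q0, zxzyxzx, Z)
  read z, top Z: go to q0, push AZ → (q0, xzyxzx, AZ)
  read x, top A: go to q2, push ε → (q2, zyxzx, Z)
  read z, top Z: go to q0, push BZ → (q0, yxzx, BZ)
  read y, top B: go to q0, push XB → (q0, xzx, XBZ)
  read x, top X: go to q2, push AB → (q2, zx, ABBZ)
  read z, top A: go to q1, push AA → (q1, x, AABBZ)
  read x, top A: go to q1, push B → (q1, ε, BABBZ)
  ε-move, top B: go to q0, push AB → (q0, ε, ABABBZ)
All input consumed; state q0 ∉ F and no further ε-move applies.

Reject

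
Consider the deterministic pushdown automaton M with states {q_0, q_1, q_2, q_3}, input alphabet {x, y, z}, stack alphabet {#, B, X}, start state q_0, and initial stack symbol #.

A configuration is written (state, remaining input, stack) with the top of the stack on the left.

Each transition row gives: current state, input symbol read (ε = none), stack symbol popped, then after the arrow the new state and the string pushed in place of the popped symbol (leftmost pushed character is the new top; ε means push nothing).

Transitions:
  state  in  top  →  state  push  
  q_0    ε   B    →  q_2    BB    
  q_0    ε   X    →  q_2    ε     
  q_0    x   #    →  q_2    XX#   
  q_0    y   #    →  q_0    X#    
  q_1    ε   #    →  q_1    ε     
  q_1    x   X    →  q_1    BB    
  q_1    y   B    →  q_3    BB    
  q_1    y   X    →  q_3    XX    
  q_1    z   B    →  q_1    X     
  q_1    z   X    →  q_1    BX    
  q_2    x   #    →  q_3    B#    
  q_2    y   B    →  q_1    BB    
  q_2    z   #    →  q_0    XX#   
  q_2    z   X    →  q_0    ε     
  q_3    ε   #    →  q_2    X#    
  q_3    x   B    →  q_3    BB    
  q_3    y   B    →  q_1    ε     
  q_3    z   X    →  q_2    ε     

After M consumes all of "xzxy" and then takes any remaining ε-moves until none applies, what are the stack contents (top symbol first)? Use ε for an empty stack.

ε

(q_0, xzxy, #) ⊢ (q_2, zxy, XX#) ⊢ (q_0, xy, X#) ⊢ (q_2, xy, #) ⊢ (q_3, y, B#) ⊢ (q_1, ε, #) ⊢ (q_1, ε, ε)
All input consumed in state q_1 with stack ε.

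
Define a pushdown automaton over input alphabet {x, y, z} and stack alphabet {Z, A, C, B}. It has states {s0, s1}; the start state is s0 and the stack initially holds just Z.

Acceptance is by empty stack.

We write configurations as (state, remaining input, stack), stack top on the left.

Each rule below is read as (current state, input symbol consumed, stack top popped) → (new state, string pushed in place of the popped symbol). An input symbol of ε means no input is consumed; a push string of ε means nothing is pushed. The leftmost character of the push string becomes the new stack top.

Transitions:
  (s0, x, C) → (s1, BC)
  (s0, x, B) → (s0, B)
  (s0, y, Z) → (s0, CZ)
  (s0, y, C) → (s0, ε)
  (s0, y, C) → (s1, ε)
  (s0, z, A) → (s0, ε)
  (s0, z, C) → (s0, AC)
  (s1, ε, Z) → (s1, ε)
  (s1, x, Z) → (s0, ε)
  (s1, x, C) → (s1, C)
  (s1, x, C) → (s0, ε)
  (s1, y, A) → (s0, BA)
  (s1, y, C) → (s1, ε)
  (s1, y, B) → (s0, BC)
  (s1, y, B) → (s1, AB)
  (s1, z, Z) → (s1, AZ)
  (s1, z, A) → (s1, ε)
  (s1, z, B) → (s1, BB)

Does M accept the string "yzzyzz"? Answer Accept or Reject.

Accept

One accepting computation: (s0, yzzyzz, Z) ⊢ (s0, zzyzz, CZ) ⊢ (s0, zyzz, ACZ) ⊢ (s0, yzz, CZ) ⊢ (s1, zz, Z) ⊢ (s1, z, AZ) ⊢ (s1, ε, Z) ⊢ (s1, ε, ε)
All input consumed and the stack is empty.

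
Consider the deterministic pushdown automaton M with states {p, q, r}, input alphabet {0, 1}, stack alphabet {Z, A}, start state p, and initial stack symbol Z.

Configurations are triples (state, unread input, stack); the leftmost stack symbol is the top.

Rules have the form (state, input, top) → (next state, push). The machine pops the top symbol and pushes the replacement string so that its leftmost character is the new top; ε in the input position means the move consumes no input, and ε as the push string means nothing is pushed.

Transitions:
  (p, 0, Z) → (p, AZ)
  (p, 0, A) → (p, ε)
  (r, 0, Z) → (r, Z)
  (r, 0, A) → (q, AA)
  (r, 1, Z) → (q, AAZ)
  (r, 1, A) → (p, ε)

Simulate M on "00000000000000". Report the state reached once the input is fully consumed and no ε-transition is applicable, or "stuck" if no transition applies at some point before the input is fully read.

(p, 00000000000000, Z) ⊢ (p, 0000000000000, AZ) ⊢ (p, 000000000000, Z) ⊢ (p, 00000000000, AZ) ⊢ (p, 0000000000, Z) ⊢ (p, 000000000, AZ) ⊢ (p, 00000000, Z) ⊢ (p, 0000000, AZ) ⊢ (p, 000000, Z) ⊢ (p, 00000, AZ) ⊢ (p, 0000, Z) ⊢ (p, 000, AZ) ⊢ (p, 00, Z) ⊢ (p, 0, AZ) ⊢ (p, ε, Z)
All input consumed; M is in state p.

p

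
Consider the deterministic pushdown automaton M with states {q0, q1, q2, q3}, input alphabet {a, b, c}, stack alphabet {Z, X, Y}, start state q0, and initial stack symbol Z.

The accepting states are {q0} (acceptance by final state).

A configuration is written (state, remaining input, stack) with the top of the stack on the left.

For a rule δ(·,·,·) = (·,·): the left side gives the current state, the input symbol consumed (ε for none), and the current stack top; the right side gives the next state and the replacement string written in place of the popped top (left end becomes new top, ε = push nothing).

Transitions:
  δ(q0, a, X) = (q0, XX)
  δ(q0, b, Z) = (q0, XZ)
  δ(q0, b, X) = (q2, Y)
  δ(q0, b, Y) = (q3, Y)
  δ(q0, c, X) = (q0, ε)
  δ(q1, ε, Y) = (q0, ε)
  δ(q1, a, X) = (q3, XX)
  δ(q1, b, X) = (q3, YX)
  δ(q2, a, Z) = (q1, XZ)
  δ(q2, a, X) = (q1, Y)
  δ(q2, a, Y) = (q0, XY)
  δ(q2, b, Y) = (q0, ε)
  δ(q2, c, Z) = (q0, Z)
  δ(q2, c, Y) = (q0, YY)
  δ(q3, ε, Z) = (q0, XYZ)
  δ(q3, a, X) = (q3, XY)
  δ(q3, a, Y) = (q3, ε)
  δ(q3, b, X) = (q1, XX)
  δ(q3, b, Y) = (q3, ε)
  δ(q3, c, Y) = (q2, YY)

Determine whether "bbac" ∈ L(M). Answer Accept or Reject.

(q0, bbac, Z)
  read b, top Z: go to q0, push XZ → (q0, bac, XZ)
  read b, top X: go to q2, push Y → (q2, ac, YZ)
  read a, top Y: go to q0, push XY → (q0, c, XYZ)
  read c, top X: go to q0, push ε → (q0, ε, YZ)
All input consumed; state q0 ∈ F.

Accept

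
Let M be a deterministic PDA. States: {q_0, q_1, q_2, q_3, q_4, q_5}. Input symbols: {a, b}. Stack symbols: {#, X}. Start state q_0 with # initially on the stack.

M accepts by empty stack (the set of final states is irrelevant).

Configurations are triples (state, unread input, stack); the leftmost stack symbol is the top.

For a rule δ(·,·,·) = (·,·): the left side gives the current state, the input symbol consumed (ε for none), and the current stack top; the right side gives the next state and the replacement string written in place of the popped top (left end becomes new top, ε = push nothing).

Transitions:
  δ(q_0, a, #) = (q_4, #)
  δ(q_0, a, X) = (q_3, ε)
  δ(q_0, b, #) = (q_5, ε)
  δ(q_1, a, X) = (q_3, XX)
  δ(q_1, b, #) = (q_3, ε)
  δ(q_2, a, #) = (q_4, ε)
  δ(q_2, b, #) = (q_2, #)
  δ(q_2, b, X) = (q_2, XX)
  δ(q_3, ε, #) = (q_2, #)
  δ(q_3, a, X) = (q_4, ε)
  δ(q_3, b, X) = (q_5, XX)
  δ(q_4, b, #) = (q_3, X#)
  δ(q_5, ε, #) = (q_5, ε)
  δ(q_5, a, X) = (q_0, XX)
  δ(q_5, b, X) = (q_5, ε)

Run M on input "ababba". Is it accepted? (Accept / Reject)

Reject

(q_0, ababba, #)
  read a, top #: go to q_4, push # → (q_4, babba, #)
  read b, top #: go to q_3, push X# → (q_3, abba, X#)
  read a, top X: go to q_4, push ε → (q_4, bba, #)
  read b, top #: go to q_3, push X# → (q_3, ba, X#)
  read b, top X: go to q_5, push XX → (q_5, a, XX#)
  read a, top X: go to q_0, push XX → (q_0, ε, XXX#)
All input consumed; stack is XXX#, not empty, and no further ε-move applies.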